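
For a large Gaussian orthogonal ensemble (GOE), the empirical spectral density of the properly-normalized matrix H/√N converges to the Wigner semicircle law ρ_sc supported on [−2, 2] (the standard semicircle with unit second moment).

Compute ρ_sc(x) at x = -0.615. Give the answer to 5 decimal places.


ρ_sc(x) = (1/(2π)) √(4 − x²). With x = -0.615:
  4 − x² = 4 − (-0.615)² = 4 − 0.378225 = 3.621775.
  √(4 − x²) = 1.903096.
  1/(2π) = 0.159155.
  ρ_sc(-0.615) = 0.159155 · 1.903096 = 0.302887.

Rounded to 5 decimal places: ρ_sc(-0.615) ≈ 0.30289.


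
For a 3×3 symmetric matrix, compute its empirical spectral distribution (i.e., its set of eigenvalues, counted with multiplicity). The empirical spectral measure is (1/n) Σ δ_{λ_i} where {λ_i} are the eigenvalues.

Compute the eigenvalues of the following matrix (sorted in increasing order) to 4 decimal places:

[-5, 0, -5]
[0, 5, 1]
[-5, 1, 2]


Since M is real symmetric, all three eigenvalues are real; they are the roots of det(λI − M) = λ³ − (tr M) λ² + s λ − det M, where s is the sum of the principal 2×2 minors.
tr M = -5 + 5 + 2 = 2.
s = ((-5)·5 − 0²) + ((-5)·2 − (-5)²) + (5·2 − 1²) = -25 + (-35) + 9 = -51.
det M (expand along row 1) = (-5)·9 − 0·5 + (-5)·25 = -170.
Characteristic polynomial: λ³ − 2λ² − 51λ + 170 = 0.
Substitute λ = y + (tr M)/3 = y + 0.666667 to remove the quadratic term: y³ + p·y + q = 0 with p = s − (tr M)²/3 = -52.333333 and q = −2(tr M)³/27 + (tr M)·s/3 − det M = 135.407407.
Three real roots ⇒ use the trigonometric (Viète) form: r = 2√(−p/3) = 8.353309, φ = arccos(3q/(p·r)) = arccos(-0.929237) = 2.763140 rad.
y_k = r·cos(φ/3 − 2πk/3) for k = 0, 1, 2 gives y = 5.053644, 3.233286, -8.286930.
λ_k = y_k + 0.666667 gives λ = 5.7203, 3.9000, -7.6203 (check: the sum is 2.0000 = tr M).

Eigenvalues sorted in increasing order: [-7.6203, 3.9000, 5.7203].


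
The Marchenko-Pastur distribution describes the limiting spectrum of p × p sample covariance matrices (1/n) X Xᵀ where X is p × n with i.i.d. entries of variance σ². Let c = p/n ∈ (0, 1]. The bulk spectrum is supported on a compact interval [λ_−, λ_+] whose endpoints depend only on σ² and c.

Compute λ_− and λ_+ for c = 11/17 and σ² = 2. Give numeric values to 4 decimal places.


c = 11/17 = 0.647059; √c = 0.804400.
λ_− = σ² (1 − √c)² = 2 · (1 − 0.804400)² = 2 · (0.195600)² = 0.076519.
λ_+ = σ² (1 + √c)² = 2 · (1 + 0.804400)² = 2 · (1.804400)² = 6.511716.

Rounded to 4 decimal places: λ_− ≈ 0.0765, λ_+ ≈ 6.5117.


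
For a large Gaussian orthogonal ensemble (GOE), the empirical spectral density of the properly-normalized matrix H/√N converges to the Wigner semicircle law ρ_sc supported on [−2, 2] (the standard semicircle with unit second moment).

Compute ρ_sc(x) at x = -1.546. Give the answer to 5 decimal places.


ρ_sc(x) = (1/(2π)) √(4 − x²). With x = -1.546:
  4 − x² = 4 − (-1.546)² = 4 − 2.390116 = 1.609884.
  √(4 − x²) = 1.268812.
  1/(2π) = 0.159155.
  ρ_sc(-1.546) = 0.159155 · 1.268812 = 0.201938.

Rounded to 5 decimal places: ρ_sc(-1.546) ≈ 0.20194.


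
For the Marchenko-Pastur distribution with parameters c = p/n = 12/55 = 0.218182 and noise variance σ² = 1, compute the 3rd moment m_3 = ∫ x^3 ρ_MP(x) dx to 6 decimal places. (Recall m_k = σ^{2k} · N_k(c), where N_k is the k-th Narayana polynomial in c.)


E[X³] = σ⁶ (1 + 3c + c²) (third MP moment). With σ² = 1 (so σ⁶ = 1) and c = 12/55 = 0.218182: E[X³] = 1 · (1 + 3·0.218182 + (0.218182)²) = 1 · 1.702149.

So E[X^3] = 1.702149.


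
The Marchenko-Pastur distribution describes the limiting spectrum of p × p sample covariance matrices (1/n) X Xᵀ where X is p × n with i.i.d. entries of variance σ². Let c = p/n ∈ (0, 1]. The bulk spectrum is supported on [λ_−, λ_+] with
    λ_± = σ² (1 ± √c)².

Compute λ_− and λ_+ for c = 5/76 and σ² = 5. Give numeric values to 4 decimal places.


c = 5/76 = 0.065789; √c = 0.256495.
λ_− = σ² (1 − √c)² = 5 · (1 − 0.256495)² = 5 · (0.743505)² = 2.764001.
λ_+ = σ² (1 + √c)² = 5 · (1 + 0.256495)² = 5 · (1.256495)² = 7.893893.

Rounded to 4 decimal places: λ_− ≈ 2.7640, λ_+ ≈ 7.8939.


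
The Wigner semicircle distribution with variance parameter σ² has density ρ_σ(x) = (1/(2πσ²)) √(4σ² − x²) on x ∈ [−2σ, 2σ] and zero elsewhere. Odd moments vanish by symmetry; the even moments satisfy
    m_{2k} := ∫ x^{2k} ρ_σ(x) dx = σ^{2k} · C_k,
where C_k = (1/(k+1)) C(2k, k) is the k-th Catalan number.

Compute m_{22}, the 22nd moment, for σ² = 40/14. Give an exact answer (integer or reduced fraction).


By the scaled semicircle moment identity, m_{2k} = σ^{2k} · C_k with k = 11.
C_11 = (1/(k+1)) · C(2k, k) = (1/12) · C(22, 11) = (1/12) · 705432 = 58786.
σ^{2k} = (σ²)^k = (40/14)^11 = 204800000000000/1977326743.

Therefore m_{22} = σ^{22} · C_11 = (204800000000000/1977326743) · 58786 = 1719910400000000000/282475249.


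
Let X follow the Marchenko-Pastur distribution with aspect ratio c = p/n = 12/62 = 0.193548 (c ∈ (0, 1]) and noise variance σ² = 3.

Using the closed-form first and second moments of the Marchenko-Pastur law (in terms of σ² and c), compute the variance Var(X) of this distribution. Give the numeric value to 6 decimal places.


Recall the MP moments m_1 = E[X] = σ² and m_2 = E[X²] = σ⁴ (1 + c).
m_1 = E[X] = σ² = 3, so m_1² = 9.
m_2 = E[X²] = σ⁴ (1 + c) = 9 · (1 + 0.193548) = 9 · 1.193548 = 10.741935.
(Note m_2 − m_1² simplifies to c · σ⁴ = 0.193548 · 9.)

Var(X) = m_2 − m_1² = 10.741935 − 9 = 1.741935.


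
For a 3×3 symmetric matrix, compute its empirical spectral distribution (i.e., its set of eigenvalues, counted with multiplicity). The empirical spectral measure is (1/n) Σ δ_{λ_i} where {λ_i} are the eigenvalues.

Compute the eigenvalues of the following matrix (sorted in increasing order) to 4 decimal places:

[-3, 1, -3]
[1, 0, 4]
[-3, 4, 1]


Since M is real symmetric, all three eigenvalues are real; they are the roots of det(λI − M) = λ³ − (tr M) λ² + s λ − det M, where s is the sum of the principal 2×2 minors.
tr M = -3 + 0 + 1 = -2.
s = ((-3)·0 − 1²) + ((-3)·1 − (-3)²) + (0·1 − 4²) = -1 + (-12) + (-16) = -29.
det M (expand along row 1) = (-3)·(-16) − 1·13 + (-3)·4 = 23.
Characteristic polynomial: λ³ + 2λ² − 29λ − 23 = 0.
Substitute λ = y + (tr M)/3 = y − 0.666667 to remove the quadratic term: y³ + p·y + q = 0 with p = s − (tr M)²/3 = -30.333333 and q = −2(tr M)³/27 + (tr M)·s/3 − det M = -3.074074.
Three real roots ⇒ use the trigonometric (Viète) form: r = 2√(−p/3) = 6.359595, φ = arccos(3q/(p·r)) = arccos(0.047806) = 1.522972 rad.
y_k = r·cos(φ/3 − 2πk/3) for k = 0, 1, 2 gives y = 5.557559, -0.101377, -5.456182.
λ_k = y_k − 0.666667 gives λ = 4.8909, -0.7680, -6.1228 (check: the sum is -2.0000 = tr M).

Eigenvalues sorted in increasing order: [-6.1228, -0.7680, 4.8909].


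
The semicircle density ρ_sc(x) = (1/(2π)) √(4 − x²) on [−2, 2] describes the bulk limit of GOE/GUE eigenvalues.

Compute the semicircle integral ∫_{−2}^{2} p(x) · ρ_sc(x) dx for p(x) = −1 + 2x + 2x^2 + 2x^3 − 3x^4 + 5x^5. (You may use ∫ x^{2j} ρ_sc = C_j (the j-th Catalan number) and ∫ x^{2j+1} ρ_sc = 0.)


Write p(x) = Σ a_i x^i, split into monomials and integrate each against ρ_sc separately.
Using ∫ x^{2j} ρ_sc = C_j = (1/(j+1)) C(2j, j) (Catalan numbers) and ∫ x^{2j+1} ρ_sc = 0 (odd monomials vanish by symmetry):
  i = 0 (even): a_0 · C_{0} = -1 · 1 = -1
  i = 1 (odd): ∫ x^1 ρ_sc = 0 (vanishes)
  i = 2 (even): a_2 · C_{1} = 2 · 1 = 2
  i = 3 (odd): ∫ x^3 ρ_sc = 0 (vanishes)
  i = 4 (even): a_4 · C_{2} = -3 · 2 = -6
  i = 5 (odd): ∫ x^5 ρ_sc = 0 (vanishes)

Summing the contributions: ∫_{−2}^{2} p(x) ρ_sc(x) dx = (-1) + 2 + (-6) = -5.


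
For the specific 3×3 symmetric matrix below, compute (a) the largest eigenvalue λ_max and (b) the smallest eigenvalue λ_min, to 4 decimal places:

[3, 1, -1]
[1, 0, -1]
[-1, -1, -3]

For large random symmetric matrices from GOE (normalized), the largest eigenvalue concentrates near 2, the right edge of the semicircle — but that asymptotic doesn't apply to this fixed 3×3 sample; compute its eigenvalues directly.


Since M is real symmetric, all three eigenvalues are real; they are the roots of det(λI − M) = λ³ − (tr M) λ² + s λ − det M, where s is the sum of the principal 2×2 minors.
tr M = 3 + 0 + (-3) = 0.
s = (3·0 − 1²) + (3·(-3) − (-1)²) + (0·(-3) − (-1)²) = -1 + (-10) + (-1) = -12.
det M (expand along row 1) = 3·(-1) − 1·(-4) + (-1)·(-1) = 2.
Characteristic polynomial: λ³ − 12λ − 2 = 0.
Substitute λ = y + (tr M)/3 = y + 0.000000 to remove the quadratic term: y³ + p·y + q = 0 with p = s − (tr M)²/3 = -12.000000 and q = −2(tr M)³/27 + (tr M)·s/3 − det M = -2.000000.
Three real roots ⇒ use the trigonometric (Viète) form: r = 2√(−p/3) = 4.000000, φ = arccos(3q/(p·r)) = arccos(0.125000) = 1.445468 rad.
y_k = r·cos(φ/3 − 2πk/3) for k = 0, 1, 2 gives y = 3.544607, -0.167055, -3.377552.
λ_k = y_k + 0.000000 gives λ = 3.5446, -0.1671, -3.3776 (check: the sum is 0.0000 = tr M).

Hence λ_max = 3.5446 and λ_min = -3.3776.


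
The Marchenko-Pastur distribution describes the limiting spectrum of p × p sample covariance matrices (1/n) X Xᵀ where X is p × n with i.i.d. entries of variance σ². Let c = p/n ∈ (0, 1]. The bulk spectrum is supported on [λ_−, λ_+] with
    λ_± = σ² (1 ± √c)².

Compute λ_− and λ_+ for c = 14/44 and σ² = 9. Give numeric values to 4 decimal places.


c = 14/44 = 0.318182; √c = 0.564076.
λ_− = σ² (1 − √c)² = 9 · (1 − 0.564076)² = 9 · (0.435924)² = 1.710267.
λ_+ = σ² (1 + √c)² = 9 · (1 + 0.564076)² = 9 · (1.564076)² = 22.017006.

Rounded to 4 decimal places: λ_− ≈ 1.7103, λ_+ ≈ 22.0170.


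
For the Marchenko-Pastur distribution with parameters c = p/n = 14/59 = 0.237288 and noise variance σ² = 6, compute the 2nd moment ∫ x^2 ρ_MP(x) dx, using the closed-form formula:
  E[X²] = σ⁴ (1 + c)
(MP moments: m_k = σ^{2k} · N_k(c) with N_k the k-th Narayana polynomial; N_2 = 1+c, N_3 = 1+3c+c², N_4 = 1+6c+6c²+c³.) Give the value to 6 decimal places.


E[X²] = σ⁴ (1 + c) (second MP moment). With σ² = 6 (so σ⁴ = 36) and c = 14/59 = 0.237288: E[X²] = 36 · (1 + 0.237288) = 36 · 1.237288.

So E[X^2] = 44.542373.


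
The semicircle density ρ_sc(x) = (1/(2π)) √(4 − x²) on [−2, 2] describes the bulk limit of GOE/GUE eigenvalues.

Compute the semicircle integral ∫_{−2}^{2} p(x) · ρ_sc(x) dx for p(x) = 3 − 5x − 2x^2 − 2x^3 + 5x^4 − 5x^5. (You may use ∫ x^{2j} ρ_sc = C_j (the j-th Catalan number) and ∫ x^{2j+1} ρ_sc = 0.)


Write p(x) = Σ a_i x^i, split into monomials and integrate each against ρ_sc separately.
Using ∫ x^{2j} ρ_sc = C_j = (1/(j+1)) C(2j, j) (Catalan numbers) and ∫ x^{2j+1} ρ_sc = 0 (odd monomials vanish by symmetry):
  i = 0 (even): a_0 · C_{0} = 3 · 1 = 3
  i = 1 (odd): ∫ x^1 ρ_sc = 0 (vanishes)
  i = 2 (even): a_2 · C_{1} = -2 · 1 = -2
  i = 3 (odd): ∫ x^3 ρ_sc = 0 (vanishes)
  i = 4 (even): a_4 · C_{2} = 5 · 2 = 10
  i = 5 (odd): ∫ x^5 ρ_sc = 0 (vanishes)

Summing the contributions: ∫_{−2}^{2} p(x) ρ_sc(x) dx = 3 + (-2) + 10 = 11.


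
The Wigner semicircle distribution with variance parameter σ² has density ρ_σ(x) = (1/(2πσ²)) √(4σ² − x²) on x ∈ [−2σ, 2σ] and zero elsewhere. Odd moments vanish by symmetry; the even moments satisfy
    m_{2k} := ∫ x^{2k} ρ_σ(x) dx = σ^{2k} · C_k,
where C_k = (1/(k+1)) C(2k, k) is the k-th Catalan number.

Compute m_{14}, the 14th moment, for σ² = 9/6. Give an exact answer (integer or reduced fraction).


By the scaled semicircle moment identity, m_{2k} = σ^{2k} · C_k with k = 7.
C_7 = (1/(k+1)) · C(2k, k) = (1/8) · C(14, 7) = (1/8) · 3432 = 429.
σ^{2k} = (σ²)^k = (9/6)^7 = 2187/128.

Therefore m_{14} = σ^{14} · C_7 = (2187/128) · 429 = 938223/128.


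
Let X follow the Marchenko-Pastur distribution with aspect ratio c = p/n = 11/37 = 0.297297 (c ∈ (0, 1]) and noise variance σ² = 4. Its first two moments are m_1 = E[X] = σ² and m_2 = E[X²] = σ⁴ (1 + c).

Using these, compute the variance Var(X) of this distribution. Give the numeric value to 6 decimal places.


m_1 = E[X] = σ² = 4, so m_1² = 16.
m_2 = E[X²] = σ⁴ (1 + c) = 16 · (1 + 0.297297) = 16 · 1.297297 = 20.756757.
(Note m_2 − m_1² simplifies to c · σ⁴ = 0.297297 · 16.)

Var(X) = m_2 − m_1² = 20.756757 − 16 = 4.756757.


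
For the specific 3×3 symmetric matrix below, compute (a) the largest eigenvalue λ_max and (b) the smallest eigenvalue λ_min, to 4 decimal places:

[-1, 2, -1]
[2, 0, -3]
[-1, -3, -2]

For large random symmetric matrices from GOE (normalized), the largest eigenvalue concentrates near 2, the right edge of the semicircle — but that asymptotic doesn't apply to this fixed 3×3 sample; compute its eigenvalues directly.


Since M is real symmetric, all three eigenvalues are real; they are the roots of det(λI − M) = λ³ − (tr M) λ² + s λ − det M, where s is the sum of the principal 2×2 minors.
tr M = -1 + 0 + (-2) = -3.
s = ((-1)·0 − 2²) + ((-1)·(-2) − (-1)²) + (0·(-2) − (-3)²) = -4 + 1 + (-9) = -12.
det M (expand along row 1) = (-1)·(-9) − 2·(-7) + (-1)·(-6) = 29.
Characteristic polynomial: λ³ + 3λ² − 12λ − 29 = 0.
Substitute λ = y + (tr M)/3 = y − 1.000000 to remove the quadratic term: y³ + p·y + q = 0 with p = s − (tr M)²/3 = -15.000000 and q = −2(tr M)³/27 + (tr M)·s/3 − det M = -15.000000.
Three real roots ⇒ use the trigonometric (Viète) form: r = 2√(−p/3) = 4.472136, φ = arccos(3q/(p·r)) = arccos(0.670820) = 0.835482 rad.
y_k = r·cos(φ/3 − 2πk/3) for k = 0, 1, 2 gives y = 4.299827, -1.085200, -3.214627.
λ_k = y_k − 1.000000 gives λ = 3.2998, -2.0852, -4.2146 (check: the sum is -3.0000 = tr M).

Hence λ_max = 3.2998 and λ_min = -4.2146.


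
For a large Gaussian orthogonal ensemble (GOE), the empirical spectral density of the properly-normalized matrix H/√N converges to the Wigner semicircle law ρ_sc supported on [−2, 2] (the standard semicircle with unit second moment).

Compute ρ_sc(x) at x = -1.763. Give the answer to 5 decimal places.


ρ_sc(x) = (1/(2π)) √(4 − x²). With x = -1.763:
  4 − x² = 4 − (-1.763)² = 4 − 3.108169 = 0.891831.
  √(4 − x²) = 0.944368.
  1/(2π) = 0.159155.
  ρ_sc(-1.763) = 0.159155 · 0.944368 = 0.150301.

Rounded to 5 decimal places: ρ_sc(-1.763) ≈ 0.15030.


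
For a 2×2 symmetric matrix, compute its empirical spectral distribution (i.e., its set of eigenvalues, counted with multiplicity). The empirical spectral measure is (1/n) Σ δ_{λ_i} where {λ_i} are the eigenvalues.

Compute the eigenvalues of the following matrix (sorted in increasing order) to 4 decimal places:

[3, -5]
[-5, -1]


Since M is real symmetric, both eigenvalues are real; they are the roots of det(λI − M) = λ² − (tr M) λ + det M.
tr M = 3 + (-1) = 2.
det M = 3·(-1) − (-5)² = -3 − 25 = -28.
Characteristic polynomial: λ² − 2λ − 28 = 0.
Discriminant Δ = (tr M)² − 4·det M = 4 − (-112) = 116; √Δ = 10.770330.
λ = (tr M ± √Δ)/2 = (2 ± 10.770330)/2, giving (tr M − √Δ)/2 = -4.3852 and (tr M + √Δ)/2 = 6.3852.

Eigenvalues sorted in increasing order: [-4.3852, 6.3852].


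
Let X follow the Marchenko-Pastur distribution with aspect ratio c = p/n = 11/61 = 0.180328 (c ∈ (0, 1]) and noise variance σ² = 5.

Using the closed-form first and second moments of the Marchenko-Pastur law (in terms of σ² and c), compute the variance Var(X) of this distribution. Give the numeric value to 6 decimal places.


Recall the MP moments m_1 = E[X] = σ² and m_2 = E[X²] = σ⁴ (1 + c).
m_1 = E[X] = σ² = 5, so m_1² = 25.
m_2 = E[X²] = σ⁴ (1 + c) = 25 · (1 + 0.180328) = 25 · 1.180328 = 29.508197.
(Note m_2 − m_1² simplifies to c · σ⁴ = 0.180328 · 25.)

Var(X) = m_2 − m_1² = 29.508197 − 25 = 4.508197.


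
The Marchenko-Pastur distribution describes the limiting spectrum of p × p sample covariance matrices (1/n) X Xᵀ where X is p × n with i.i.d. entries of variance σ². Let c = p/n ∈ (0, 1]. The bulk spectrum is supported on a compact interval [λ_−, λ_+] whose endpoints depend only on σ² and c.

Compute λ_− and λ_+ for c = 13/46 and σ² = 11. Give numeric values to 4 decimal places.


c = 13/46 = 0.282609; √c = 0.531610.
λ_− = σ² (1 − √c)² = 11 · (1 − 0.531610)² = 11 · (0.468390)² = 2.413286.
λ_+ = σ² (1 + √c)² = 11 · (1 + 0.531610)² = 11 · (1.531610)² = 25.804105.

Rounded to 4 decimal places: λ_− ≈ 2.4133, λ_+ ≈ 25.8041.


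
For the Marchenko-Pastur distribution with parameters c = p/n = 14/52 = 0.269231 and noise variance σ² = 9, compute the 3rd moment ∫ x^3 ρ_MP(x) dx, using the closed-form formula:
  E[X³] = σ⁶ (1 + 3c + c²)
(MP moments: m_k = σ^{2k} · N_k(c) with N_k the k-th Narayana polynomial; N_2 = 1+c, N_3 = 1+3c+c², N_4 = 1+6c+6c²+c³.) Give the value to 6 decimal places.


E[X³] = σ⁶ (1 + 3c + c²) (third MP moment). With σ² = 9 (so σ⁶ = 729) and c = 14/52 = 0.269231: E[X³] = 729 · (1 + 3·0.269231 + (0.269231)²) = 729 · 1.880178.

So E[X^3] = 1370.649408.


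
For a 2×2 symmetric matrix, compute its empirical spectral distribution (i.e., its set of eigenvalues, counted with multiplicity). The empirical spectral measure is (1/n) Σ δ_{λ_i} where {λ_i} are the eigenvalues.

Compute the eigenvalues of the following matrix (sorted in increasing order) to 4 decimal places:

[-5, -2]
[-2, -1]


Since M is real symmetric, both eigenvalues are real; they are the roots of det(λI − M) = λ² − (tr M) λ + det M.
tr M = -5 + (-1) = -6.
det M = (-5)·(-1) − (-2)² = 5 − 4 = 1.
Characteristic polynomial: λ² + 6λ + 1 = 0.
Discriminant Δ = (tr M)² − 4·det M = 36 − 4 = 32; √Δ = 5.656854.
λ = (tr M ± √Δ)/2 = (-6 ± 5.656854)/2, giving (tr M − √Δ)/2 = -5.8284 and (tr M + √Δ)/2 = -0.1716.

Eigenvalues sorted in increasing order: [-5.8284, -0.1716].


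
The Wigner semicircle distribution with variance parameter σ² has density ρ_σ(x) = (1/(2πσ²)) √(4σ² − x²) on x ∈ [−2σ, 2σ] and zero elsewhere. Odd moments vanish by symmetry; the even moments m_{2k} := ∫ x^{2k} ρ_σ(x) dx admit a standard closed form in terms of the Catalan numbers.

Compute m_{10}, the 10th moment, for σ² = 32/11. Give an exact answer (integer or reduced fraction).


By the scaled semicircle moment identity, m_{2k} = σ^{2k} · C_k with k = 5.
C_5 = (1/(k+1)) · C(2k, k) = (1/6) · C(10, 5) = (1/6) · 252 = 42.
σ^{2k} = (σ²)^k = (32/11)^5 = 33554432/161051.

Therefore m_{10} = σ^{10} · C_5 = (33554432/161051) · 42 = 1409286144/161051.


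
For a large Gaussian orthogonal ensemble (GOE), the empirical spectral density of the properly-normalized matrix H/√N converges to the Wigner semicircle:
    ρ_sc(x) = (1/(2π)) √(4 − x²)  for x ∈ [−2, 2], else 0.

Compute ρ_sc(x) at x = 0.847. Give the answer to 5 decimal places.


ρ_sc(x) = (1/(2π)) √(4 − x²). With x = 0.847:
  4 − x² = 4 − (0.847)² = 4 − 0.717409 = 3.282591.
  √(4 − x²) = 1.811792.
  1/(2π) = 0.159155.
  ρ_sc(0.847) = 0.159155 · 1.811792 = 0.288356.

Rounded to 5 decimal places: ρ_sc(0.847) ≈ 0.28836.


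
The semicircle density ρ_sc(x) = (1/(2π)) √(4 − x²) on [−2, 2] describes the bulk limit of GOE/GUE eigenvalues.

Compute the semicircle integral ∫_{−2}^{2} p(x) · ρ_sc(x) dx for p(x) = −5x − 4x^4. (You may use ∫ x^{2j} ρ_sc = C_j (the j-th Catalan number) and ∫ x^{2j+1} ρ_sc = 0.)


Write p(x) = Σ a_i x^i, split into monomials and integrate each against ρ_sc separately.
Using ∫ x^{2j} ρ_sc = C_j = (1/(j+1)) C(2j, j) (Catalan numbers) and ∫ x^{2j+1} ρ_sc = 0 (odd monomials vanish by symmetry):
  i = 1 (odd): ∫ x^1 ρ_sc = 0 (vanishes)
  i = 4 (even): a_4 · C_{2} = -4 · 2 = -8

Summing the contributions: ∫_{−2}^{2} p(x) ρ_sc(x) dx = -8.


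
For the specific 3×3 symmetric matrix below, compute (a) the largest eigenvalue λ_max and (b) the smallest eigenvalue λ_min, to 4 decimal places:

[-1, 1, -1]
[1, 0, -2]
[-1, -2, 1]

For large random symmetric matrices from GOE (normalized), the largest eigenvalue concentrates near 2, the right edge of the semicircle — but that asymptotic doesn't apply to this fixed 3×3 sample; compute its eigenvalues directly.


Since M is real symmetric, all three eigenvalues are real; they are the roots of det(λI − M) = λ³ − (tr M) λ² + s λ − det M, where s is the sum of the principal 2×2 minors.
tr M = -1 + 0 + 1 = 0.
s = ((-1)·0 − 1²) + ((-1)·1 − (-1)²) + (0·1 − (-2)²) = -1 + (-2) + (-4) = -7.
det M (expand along row 1) = (-1)·(-4) − 1·(-1) + (-1)·(-2) = 7.
Characteristic polynomial: λ³ − 7λ − 7 = 0.
Substitute λ = y + (tr M)/3 = y + 0.000000 to remove the quadratic term: y³ + p·y + q = 0 with p = s − (tr M)²/3 = -7.000000 and q = −2(tr M)³/27 + (tr M)·s/3 − det M = -7.000000.
Three real roots ⇒ use the trigonometric (Viète) form: r = 2√(−p/3) = 3.055050, φ = arccos(3q/(p·r)) = arccos(0.981981) = 0.190126 rad.
y_k = r·cos(φ/3 − 2πk/3) for k = 0, 1, 2 gives y = 3.048917, -1.356896, -1.692021.
λ_k = y_k + 0.000000 gives λ = 3.0489, -1.3569, -1.6920 (check: the sum is 0.0000 = tr M).

Hence λ_max = 3.0489 and λ_min = -1.6920.


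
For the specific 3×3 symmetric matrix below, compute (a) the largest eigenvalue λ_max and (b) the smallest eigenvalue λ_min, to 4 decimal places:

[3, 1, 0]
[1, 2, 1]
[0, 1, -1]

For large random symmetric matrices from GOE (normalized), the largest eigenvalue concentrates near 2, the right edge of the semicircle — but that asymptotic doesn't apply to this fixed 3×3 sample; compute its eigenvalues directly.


Since M is real symmetric, all three eigenvalues are real; they are the roots of det(λI − M) = λ³ − (tr M) λ² + s λ − det M, where s is the sum of the principal 2×2 minors.
tr M = 3 + 2 + (-1) = 4.
s = (3·2 − 1²) + (3·(-1) − 0²) + (2·(-1) − 1²) = 5 + (-3) + (-3) = -1.
det M (expand along row 1) = 3·(-3) − 1·(-1) + 0·1 = -8.
Characteristic polynomial: λ³ − 4λ² − λ + 8 = 0.
Substitute λ = y + (tr M)/3 = y + 1.333333 to remove the quadratic term: y³ + p·y + q = 0 with p = s − (tr M)²/3 = -6.333333 and q = −2(tr M)³/27 + (tr M)·s/3 − det M = 1.925926.
Three real roots ⇒ use the trigonometric (Viète) form: r = 2√(−p/3) = 2.905933, φ = arccos(3q/(p·r)) = arccos(-0.313937) = 1.890134 rad.
y_k = r·cos(φ/3 − 2πk/3) for k = 0, 1, 2 gives y = 2.347997, 0.308740, -2.656738.
λ_k = y_k + 1.333333 gives λ = 3.6813, 1.6421, -1.3234 (check: the sum is 4.0000 = tr M).

Hence λ_max = 3.6813 and λ_min = -1.3234.


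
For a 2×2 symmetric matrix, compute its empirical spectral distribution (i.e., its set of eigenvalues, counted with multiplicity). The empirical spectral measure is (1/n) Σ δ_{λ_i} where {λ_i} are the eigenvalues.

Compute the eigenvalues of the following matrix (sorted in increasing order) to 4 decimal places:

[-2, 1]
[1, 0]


Since M is real symmetric, both eigenvalues are real; they are the roots of det(λI − M) = λ² − (tr M) λ + det M.
tr M = -2 + 0 = -2.
det M = (-2)·0 − 1² = 0 − 1 = -1.
Characteristic polynomial: λ² + 2λ − 1 = 0.
Discriminant Δ = (tr M)² − 4·det M = 4 − (-4) = 8; √Δ = 2.828427.
λ = (tr M ± √Δ)/2 = (-2 ± 2.828427)/2, giving (tr M − √Δ)/2 = -2.4142 and (tr M + √Δ)/2 = 0.4142.

Eigenvalues sorted in increasing order: [-2.4142, 0.4142].


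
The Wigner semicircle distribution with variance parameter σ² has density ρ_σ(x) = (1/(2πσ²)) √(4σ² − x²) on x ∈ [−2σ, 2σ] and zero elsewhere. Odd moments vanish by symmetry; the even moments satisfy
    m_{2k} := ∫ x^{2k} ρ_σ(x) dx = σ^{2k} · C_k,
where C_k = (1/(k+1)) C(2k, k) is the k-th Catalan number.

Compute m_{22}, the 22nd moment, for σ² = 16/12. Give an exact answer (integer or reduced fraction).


By the scaled semicircle moment identity, m_{2k} = σ^{2k} · C_k with k = 11.
C_11 = (1/(k+1)) · C(2k, k) = (1/12) · C(22, 11) = (1/12) · 705432 = 58786.
σ^{2k} = (σ²)^k = (16/12)^11 = 4194304/177147.

Therefore m_{22} = σ^{22} · C_11 = (4194304/177147) · 58786 = 246566354944/177147.


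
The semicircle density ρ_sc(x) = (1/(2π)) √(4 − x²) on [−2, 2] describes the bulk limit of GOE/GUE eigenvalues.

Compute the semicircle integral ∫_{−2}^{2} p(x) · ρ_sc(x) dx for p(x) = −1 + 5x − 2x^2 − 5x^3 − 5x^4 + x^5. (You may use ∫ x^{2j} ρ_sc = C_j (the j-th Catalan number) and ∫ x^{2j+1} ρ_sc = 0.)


Write p(x) = Σ a_i x^i, split into monomials and integrate each against ρ_sc separately.
Using ∫ x^{2j} ρ_sc = C_j = (1/(j+1)) C(2j, j) (Catalan numbers) and ∫ x^{2j+1} ρ_sc = 0 (odd monomials vanish by symmetry):
  i = 0 (even): a_0 · C_{0} = -1 · 1 = -1
  i = 1 (odd): ∫ x^1 ρ_sc = 0 (vanishes)
  i = 2 (even): a_2 · C_{1} = -2 · 1 = -2
  i = 3 (odd): ∫ x^3 ρ_sc = 0 (vanishes)
  i = 4 (even): a_4 · C_{2} = -5 · 2 = -10
  i = 5 (odd): ∫ x^5 ρ_sc = 0 (vanishes)

Summing the contributions: ∫_{−2}^{2} p(x) ρ_sc(x) dx = (-1) + (-2) + (-10) = -13.


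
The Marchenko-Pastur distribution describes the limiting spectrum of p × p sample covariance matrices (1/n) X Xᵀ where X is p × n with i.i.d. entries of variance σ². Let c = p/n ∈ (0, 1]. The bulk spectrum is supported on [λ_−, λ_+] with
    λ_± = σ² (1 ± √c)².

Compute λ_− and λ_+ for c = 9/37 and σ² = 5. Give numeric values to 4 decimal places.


c = 9/37 = 0.243243; √c = 0.493197.
λ_− = σ² (1 − √c)² = 5 · (1 − 0.493197)² = 5 · (0.506803)² = 1.284247.
λ_+ = σ² (1 + √c)² = 5 · (1 + 0.493197)² = 5 · (1.493197)² = 11.148186.

Rounded to 4 decimal places: λ_− ≈ 1.2842, λ_+ ≈ 11.1482.


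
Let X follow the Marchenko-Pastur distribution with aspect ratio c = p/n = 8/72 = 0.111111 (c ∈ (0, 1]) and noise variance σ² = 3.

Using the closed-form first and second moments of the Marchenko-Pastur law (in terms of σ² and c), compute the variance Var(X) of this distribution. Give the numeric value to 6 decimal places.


Recall the MP moments m_1 = E[X] = σ² and m_2 = E[X²] = σ⁴ (1 + c).
m_1 = E[X] = σ² = 3, so m_1² = 9.
m_2 = E[X²] = σ⁴ (1 + c) = 9 · (1 + 0.111111) = 9 · 1.111111 = 10.000000.
(Note m_2 − m_1² simplifies to c · σ⁴ = 0.111111 · 9.)

Var(X) = m_2 − m_1² = 10.000000 − 9 = 1.000000.


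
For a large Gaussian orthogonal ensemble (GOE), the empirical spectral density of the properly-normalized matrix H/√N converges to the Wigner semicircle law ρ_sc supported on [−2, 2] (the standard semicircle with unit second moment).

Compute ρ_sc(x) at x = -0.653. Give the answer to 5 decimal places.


ρ_sc(x) = (1/(2π)) √(4 − x²). With x = -0.653:
  4 − x² = 4 − (-0.653)² = 4 − 0.426409 = 3.573591.
  √(4 − x²) = 1.890394.
  1/(2π) = 0.159155.
  ρ_sc(-0.653) = 0.159155 · 1.890394 = 0.300866.

Rounded to 5 decimal places: ρ_sc(-0.653) ≈ 0.30087.


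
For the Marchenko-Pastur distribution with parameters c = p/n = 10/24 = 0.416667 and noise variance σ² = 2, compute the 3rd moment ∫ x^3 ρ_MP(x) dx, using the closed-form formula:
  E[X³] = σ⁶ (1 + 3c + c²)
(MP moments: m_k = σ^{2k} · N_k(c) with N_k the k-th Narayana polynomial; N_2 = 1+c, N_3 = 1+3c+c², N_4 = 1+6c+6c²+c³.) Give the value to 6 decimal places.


E[X³] = σ⁶ (1 + 3c + c²) (third MP moment). With σ² = 2 (so σ⁶ = 8) and c = 10/24 = 0.416667: E[X³] = 8 · (1 + 3·0.416667 + (0.416667)²) = 8 · 2.423611.

So E[X^3] = 19.388889.


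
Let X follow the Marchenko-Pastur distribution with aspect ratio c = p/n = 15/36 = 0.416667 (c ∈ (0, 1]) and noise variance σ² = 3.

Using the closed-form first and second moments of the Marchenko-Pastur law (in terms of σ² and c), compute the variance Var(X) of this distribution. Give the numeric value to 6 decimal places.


Recall the MP moments m_1 = E[X] = σ² and m_2 = E[X²] = σ⁴ (1 + c).
m_1 = E[X] = σ² = 3, so m_1² = 9.
m_2 = E[X²] = σ⁴ (1 + c) = 9 · (1 + 0.416667) = 9 · 1.416667 = 12.750000.
(Note m_2 − m_1² simplifies to c · σ⁴ = 0.416667 · 9.)

Var(X) = m_2 − m_1² = 12.750000 − 9 = 3.750000.


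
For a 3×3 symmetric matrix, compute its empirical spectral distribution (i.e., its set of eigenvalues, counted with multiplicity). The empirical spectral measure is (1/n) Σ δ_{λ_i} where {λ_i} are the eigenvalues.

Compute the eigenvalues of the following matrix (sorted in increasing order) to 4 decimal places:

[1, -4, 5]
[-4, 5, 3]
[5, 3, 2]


Since M is real symmetric, all three eigenvalues are real; they are the roots of det(λI − M) = λ³ − (tr M) λ² + s λ − det M, where s is the sum of the principal 2×2 minors.
tr M = 1 + 5 + 2 = 8.
s = (1·5 − (-4)²) + (1·2 − 5²) + (5·2 − 3²) = -11 + (-23) + 1 = -33.
det M (expand along row 1) = 1·1 − (-4)·(-23) + 5·(-37) = -276.
Characteristic polynomial: λ³ − 8λ² − 33λ + 276 = 0.
Substitute λ = y + (tr M)/3 = y + 2.666667 to remove the quadratic term: y³ + p·y + q = 0 with p = s − (tr M)²/3 = -54.333333 and q = −2(tr M)³/27 + (tr M)·s/3 − det M = 150.074074.
Three real roots ⇒ use the trigonometric (Viète) form: r = 2√(−p/3) = 8.511430, φ = arccos(3q/(p·r)) = arccos(-0.973549) = 2.911080 rad.
y_k = r·cos(φ/3 − 2πk/3) for k = 0, 1, 2 gives y = 4.808979, 3.677338, -8.486317.
λ_k = y_k + 2.666667 gives λ = 7.4756, 6.3440, -5.8197 (check: the sum is 8.0000 = tr M).

Eigenvalues sorted in increasing order: [-5.8197, 6.3440, 7.4756].


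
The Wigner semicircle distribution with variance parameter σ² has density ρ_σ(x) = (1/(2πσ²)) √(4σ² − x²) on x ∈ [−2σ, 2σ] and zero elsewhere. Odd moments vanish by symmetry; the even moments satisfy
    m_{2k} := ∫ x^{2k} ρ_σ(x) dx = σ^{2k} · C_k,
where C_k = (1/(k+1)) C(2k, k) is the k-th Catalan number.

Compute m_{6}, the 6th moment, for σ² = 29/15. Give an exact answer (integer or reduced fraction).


By the scaled semicircle moment identity, m_{2k} = σ^{2k} · C_k with k = 3.
C_3 = (1/(k+1)) · C(2k, k) = (1/4) · C(6, 3) = (1/4) · 20 = 5.
σ^{2k} = (σ²)^k = (29/15)^3 = 24389/3375.

Therefore m_{6} = σ^{6} · C_3 = (24389/3375) · 5 = 24389/675.


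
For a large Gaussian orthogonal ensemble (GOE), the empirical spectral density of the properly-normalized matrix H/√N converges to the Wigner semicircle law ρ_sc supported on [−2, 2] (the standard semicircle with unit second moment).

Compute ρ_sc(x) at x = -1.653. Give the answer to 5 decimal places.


ρ_sc(x) = (1/(2π)) √(4 − x²). With x = -1.653:
  4 − x² = 4 − (-1.653)² = 4 − 2.732409 = 1.267591.
  √(4 − x²) = 1.125873.
  1/(2π) = 0.159155.
  ρ_sc(-1.653) = 0.159155 · 1.125873 = 0.179188.

Rounded to 5 decimal places: ρ_sc(-1.653) ≈ 0.17919.


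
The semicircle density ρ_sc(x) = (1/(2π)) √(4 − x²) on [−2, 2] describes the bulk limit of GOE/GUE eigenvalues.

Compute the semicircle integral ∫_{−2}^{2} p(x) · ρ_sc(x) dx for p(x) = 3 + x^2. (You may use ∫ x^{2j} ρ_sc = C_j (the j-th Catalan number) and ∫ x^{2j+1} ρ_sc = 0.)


Write p(x) = Σ a_i x^i, split into monomials and integrate each against ρ_sc separately.
Using ∫ x^{2j} ρ_sc = C_j = (1/(j+1)) C(2j, j) (Catalan numbers) and ∫ x^{2j+1} ρ_sc = 0 (odd monomials vanish by symmetry):
  i = 0 (even): a_0 · C_{0} = 3 · 1 = 3
  i = 2 (even): a_2 · C_{1} = 1 · 1 = 1

Summing the contributions: ∫_{−2}^{2} p(x) ρ_sc(x) dx = 3 + 1 = 4.


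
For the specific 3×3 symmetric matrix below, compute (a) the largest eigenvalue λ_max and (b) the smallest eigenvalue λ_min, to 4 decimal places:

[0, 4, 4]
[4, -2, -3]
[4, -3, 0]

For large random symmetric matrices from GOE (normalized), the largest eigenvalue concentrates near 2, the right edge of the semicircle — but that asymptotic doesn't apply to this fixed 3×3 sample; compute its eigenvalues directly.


Since M is real symmetric, all three eigenvalues are real; they are the roots of det(λI − M) = λ³ − (tr M) λ² + s λ − det M, where s is the sum of the principal 2×2 minors.
tr M = 0 + (-2) + 0 = -2.
s = (0·(-2) − 4²) + (0·0 − 4²) + ((-2)·0 − (-3)²) = -16 + (-16) + (-9) = -41.
det M (expand along row 1) = 0·(-9) − 4·12 + 4·(-4) = -64.
Characteristic polynomial: λ³ + 2λ² − 41λ + 64 = 0.
Substitute λ = y + (tr M)/3 = y − 0.666667 to remove the quadratic term: y³ + p·y + q = 0 with p = s − (tr M)²/3 = -42.333333 and q = −2(tr M)³/27 + (tr M)·s/3 − det M = 91.925926.
Three real roots ⇒ use the trigonometric (Viète) form: r = 2√(−p/3) = 7.512952, φ = arccos(3q/(p·r)) = arccos(-0.867094) = 2.620135 rad.
y_k = r·cos(φ/3 − 2πk/3) for k = 0, 1, 2 gives y = 4.825123, 2.574619, -7.399742.
λ_k = y_k − 0.666667 gives λ = 4.1585, 1.9080, -8.0664 (check: the sum is -2.0000 = tr M).

Hence λ_max = 4.1585 and λ_min = -8.0664.


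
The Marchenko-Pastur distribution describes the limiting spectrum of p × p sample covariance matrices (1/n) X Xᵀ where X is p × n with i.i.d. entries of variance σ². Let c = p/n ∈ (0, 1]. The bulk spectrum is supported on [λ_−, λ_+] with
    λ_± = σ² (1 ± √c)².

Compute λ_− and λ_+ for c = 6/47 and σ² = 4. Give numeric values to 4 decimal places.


c = 6/47 = 0.127660; √c = 0.357295.
λ_− = σ² (1 − √c)² = 4 · (1 − 0.357295)² = 4 · (0.642705)² = 1.652280.
λ_+ = σ² (1 + √c)² = 4 · (1 + 0.357295)² = 4 · (1.357295)² = 7.368997.

Rounded to 4 decimal places: λ_− ≈ 1.6523, λ_+ ≈ 7.3690.


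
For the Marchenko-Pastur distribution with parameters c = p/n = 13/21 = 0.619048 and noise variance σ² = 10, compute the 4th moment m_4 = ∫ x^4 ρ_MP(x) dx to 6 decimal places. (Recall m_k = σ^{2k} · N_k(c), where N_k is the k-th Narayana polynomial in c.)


E[X⁴] = σ⁸ (1 + 6c + 6c² + c³) (fourth MP moment). With σ² = 10 (so σ⁸ = 10000) and c = 13/21 = 0.619048: E[X⁴] = 10000 · (1 + 6·0.619048 + 6·(0.619048)² + (0.619048)³) = 10000 · 7.250837.

So E[X^4] = 72508.368427.


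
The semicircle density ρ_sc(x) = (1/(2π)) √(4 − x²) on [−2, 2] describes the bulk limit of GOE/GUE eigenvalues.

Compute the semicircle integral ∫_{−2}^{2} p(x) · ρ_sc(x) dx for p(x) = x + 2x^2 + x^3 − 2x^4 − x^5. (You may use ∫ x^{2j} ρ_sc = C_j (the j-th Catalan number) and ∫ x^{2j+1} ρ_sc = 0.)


Write p(x) = Σ a_i x^i, split into monomials and integrate each against ρ_sc separately.
Using ∫ x^{2j} ρ_sc = C_j = (1/(j+1)) C(2j, j) (Catalan numbers) and ∫ x^{2j+1} ρ_sc = 0 (odd monomials vanish by symmetry):
  i = 1 (odd): ∫ x^1 ρ_sc = 0 (vanishes)
  i = 2 (even): a_2 · C_{1} = 2 · 1 = 2
  i = 3 (odd): ∫ x^3 ρ_sc = 0 (vanishes)
  i = 4 (even): a_4 · C_{2} = -2 · 2 = -4
  i = 5 (odd): ∫ x^5 ρ_sc = 0 (vanishes)

Summing the contributions: ∫_{−2}^{2} p(x) ρ_sc(x) dx = 2 + (-4) = -2.


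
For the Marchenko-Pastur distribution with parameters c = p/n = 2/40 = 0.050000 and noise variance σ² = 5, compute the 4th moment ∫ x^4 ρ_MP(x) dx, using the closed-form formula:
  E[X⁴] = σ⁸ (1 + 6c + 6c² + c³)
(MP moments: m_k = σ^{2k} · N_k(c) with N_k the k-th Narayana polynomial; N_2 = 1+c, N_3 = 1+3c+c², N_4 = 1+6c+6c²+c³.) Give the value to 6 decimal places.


E[X⁴] = σ⁸ (1 + 6c + 6c² + c³) (fourth MP moment). With σ² = 5 (so σ⁸ = 625) and c = 2/40 = 0.050000: E[X⁴] = 625 · (1 + 6·0.050000 + 6·(0.050000)² + (0.050000)³) = 625 · 1.315125.

So E[X^4] = 821.953125.


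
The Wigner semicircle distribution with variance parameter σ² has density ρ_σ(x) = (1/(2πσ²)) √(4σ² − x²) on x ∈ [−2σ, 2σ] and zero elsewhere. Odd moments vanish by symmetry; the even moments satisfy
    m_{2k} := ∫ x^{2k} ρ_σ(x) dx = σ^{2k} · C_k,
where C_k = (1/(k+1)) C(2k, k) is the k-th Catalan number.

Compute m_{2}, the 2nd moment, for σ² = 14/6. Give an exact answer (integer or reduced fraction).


By the scaled semicircle moment identity, m_{2k} = σ^{2k} · C_k with k = 1.
C_1 = (1/(k+1)) · C(2k, k) = (1/2) · C(2, 1) = (1/2) · 2 = 1.
σ^{2k} = (σ²)^k = (14/6)^1 = 7/3.

Therefore m_{2} = σ^{2} · C_1 = (7/3) · 1 = 7/3.


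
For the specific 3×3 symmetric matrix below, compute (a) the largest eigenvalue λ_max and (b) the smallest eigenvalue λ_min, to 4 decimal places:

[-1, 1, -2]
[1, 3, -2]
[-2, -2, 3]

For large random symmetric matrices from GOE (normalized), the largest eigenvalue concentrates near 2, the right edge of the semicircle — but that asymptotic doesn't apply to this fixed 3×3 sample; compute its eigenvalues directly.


Since M is real symmetric, all three eigenvalues are real; they are the roots of det(λI − M) = λ³ − (tr M) λ² + s λ − det M, where s is the sum of the principal 2×2 minors.
tr M = -1 + 3 + 3 = 5.
s = ((-1)·3 − 1²) + ((-1)·3 − (-2)²) + (3·3 − (-2)²) = -4 + (-7) + 5 = -6.
det M (expand along row 1) = (-1)·5 − 1·(-1) + (-2)·4 = -12.
Characteristic polynomial: λ³ − 5λ² − 6λ + 12 = 0.
Substitute λ = y + (tr M)/3 = y + 1.666667 to remove the quadratic term: y³ + p·y + q = 0 with p = s − (tr M)²/3 = -14.333333 and q = −2(tr M)³/27 + (tr M)·s/3 − det M = -7.259259.
Three real roots ⇒ use the trigonometric (Viète) form: r = 2√(−p/3) = 4.371626, φ = arccos(3q/(p·r)) = arccos(0.347555) = 1.215834 rad.
y_k = r·cos(φ/3 − 2πk/3) for k = 0, 1, 2 gives y = 4.017493, -0.516048, -3.501445.
λ_k = y_k + 1.666667 gives λ = 5.6842, 1.1506, -1.8348 (check: the sum is 5.0000 = tr M).

Hence λ_max = 5.6842 and λ_min = -1.8348.


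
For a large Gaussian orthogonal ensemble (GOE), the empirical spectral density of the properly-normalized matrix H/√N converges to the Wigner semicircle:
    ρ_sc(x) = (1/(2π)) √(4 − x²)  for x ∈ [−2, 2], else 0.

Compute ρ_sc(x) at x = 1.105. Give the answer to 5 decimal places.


ρ_sc(x) = (1/(2π)) √(4 − x²). With x = 1.105:
  4 − x² = 4 − (1.105)² = 4 − 1.221025 = 2.778975.
  √(4 − x²) = 1.667026.
  1/(2π) = 0.159155.
  ρ_sc(1.105) = 0.159155 · 1.667026 = 0.265315.

Rounded to 5 decimal places: ρ_sc(1.105) ≈ 0.26532.


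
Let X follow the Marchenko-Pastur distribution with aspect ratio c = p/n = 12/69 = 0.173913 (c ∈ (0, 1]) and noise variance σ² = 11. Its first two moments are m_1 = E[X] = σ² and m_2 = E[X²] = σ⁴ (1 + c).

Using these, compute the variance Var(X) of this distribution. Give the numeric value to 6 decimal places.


m_1 = E[X] = σ² = 11, so m_1² = 121.
m_2 = E[X²] = σ⁴ (1 + c) = 121 · (1 + 0.173913) = 121 · 1.173913 = 142.043478.
(Note m_2 − m_1² simplifies to c · σ⁴ = 0.173913 · 121.)

Var(X) = m_2 − m_1² = 142.043478 − 121 = 21.043478.


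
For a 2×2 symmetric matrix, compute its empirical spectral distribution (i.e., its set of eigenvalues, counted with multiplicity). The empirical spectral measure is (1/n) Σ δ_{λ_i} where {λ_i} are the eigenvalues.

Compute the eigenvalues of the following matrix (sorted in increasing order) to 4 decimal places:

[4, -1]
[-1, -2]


Since M is real symmetric, both eigenvalues are real; they are the roots of det(λI − M) = λ² − (tr M) λ + det M.
tr M = 4 + (-2) = 2.
det M = 4·(-2) − (-1)² = -8 − 1 = -9.
Characteristic polynomial: λ² − 2λ − 9 = 0.
Discriminant Δ = (tr M)² − 4·det M = 4 − (-36) = 40; √Δ = 6.324555.
λ = (tr M ± √Δ)/2 = (2 ± 6.324555)/2, giving (tr M − √Δ)/2 = -2.1623 and (tr M + √Δ)/2 = 4.1623.

Eigenvalues sorted in increasing order: [-2.1623, 4.1623].


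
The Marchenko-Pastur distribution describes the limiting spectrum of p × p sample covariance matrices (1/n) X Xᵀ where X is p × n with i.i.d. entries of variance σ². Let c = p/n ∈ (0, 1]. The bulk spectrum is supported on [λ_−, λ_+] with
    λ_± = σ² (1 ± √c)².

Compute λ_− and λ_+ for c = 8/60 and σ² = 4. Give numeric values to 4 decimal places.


c = 8/60 = 0.133333; √c = 0.365148.
λ_− = σ² (1 − √c)² = 4 · (1 − 0.365148)² = 4 · (0.634852)² = 1.612146.
λ_+ = σ² (1 + √c)² = 4 · (1 + 0.365148)² = 4 · (1.365148)² = 7.454520.

Rounded to 4 decimal places: λ_− ≈ 1.6121, λ_+ ≈ 7.4545.
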